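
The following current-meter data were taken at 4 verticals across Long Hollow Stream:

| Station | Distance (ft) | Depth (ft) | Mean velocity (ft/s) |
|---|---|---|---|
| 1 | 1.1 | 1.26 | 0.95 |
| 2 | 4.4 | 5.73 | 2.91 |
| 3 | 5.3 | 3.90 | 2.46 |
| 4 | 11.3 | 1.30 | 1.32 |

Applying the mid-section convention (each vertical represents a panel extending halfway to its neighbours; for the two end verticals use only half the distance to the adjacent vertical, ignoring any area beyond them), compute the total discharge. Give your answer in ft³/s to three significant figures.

w_1 = (4.4 − 1.1)/2 = 1.65 ft; q_1 = 0.95 × 1.26 × 1.65 = 1.975 ft³/s
w_2 = (5.3 − 1.1)/2 = 2.1 ft; q_2 = 2.91 × 5.73 × 2.1 = 35.02 ft³/s
w_3 = (11.3 − 4.4)/2 = 3.45 ft; q_3 = 2.46 × 3.90 × 3.45 = 33.10 ft³/s
w_4 = (11.3 − 5.3)/2 = 3 ft; q_4 = 1.32 × 1.30 × 3 = 5.148 ft³/s
Q = Σ qᵢ = 75.24 ft³/s

75.2 ft³/s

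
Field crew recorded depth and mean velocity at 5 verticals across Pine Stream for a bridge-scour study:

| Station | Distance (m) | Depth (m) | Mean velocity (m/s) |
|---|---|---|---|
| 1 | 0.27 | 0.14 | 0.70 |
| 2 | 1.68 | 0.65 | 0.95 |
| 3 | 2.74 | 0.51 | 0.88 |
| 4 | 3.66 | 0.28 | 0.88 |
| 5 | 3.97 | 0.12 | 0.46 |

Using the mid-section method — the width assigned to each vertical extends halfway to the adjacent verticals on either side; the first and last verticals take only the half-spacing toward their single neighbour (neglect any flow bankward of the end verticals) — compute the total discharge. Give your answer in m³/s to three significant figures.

1.44 m³/s

w_1 = (1.68 − 0.27)/2 = 0.705 m; q_1 = 0.70 × 0.14 × 0.705 = 0.06909 m³/s
w_2 = (2.74 − 0.27)/2 = 1.235 m; q_2 = 0.95 × 0.65 × 1.235 = 0.7626 m³/s
w_3 = (3.66 − 1.68)/2 = 0.99 m; q_3 = 0.88 × 0.51 × 0.99 = 0.4443 m³/s
w_4 = (3.97 − 2.74)/2 = 0.615 m; q_4 = 0.88 × 0.28 × 0.615 = 0.1515 m³/s
w_5 = (3.97 − 3.66)/2 = 0.155 m; q_5 = 0.46 × 0.12 × 0.155 = 0.008556 m³/s
Q = Σ qᵢ = 1.436 m³/s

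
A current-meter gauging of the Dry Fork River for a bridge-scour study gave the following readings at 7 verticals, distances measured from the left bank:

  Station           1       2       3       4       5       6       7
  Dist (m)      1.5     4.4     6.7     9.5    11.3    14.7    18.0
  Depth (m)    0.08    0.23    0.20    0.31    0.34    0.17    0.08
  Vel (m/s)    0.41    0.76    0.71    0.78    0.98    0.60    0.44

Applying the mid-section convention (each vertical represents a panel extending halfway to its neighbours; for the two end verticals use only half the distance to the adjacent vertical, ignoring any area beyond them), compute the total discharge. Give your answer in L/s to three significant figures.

w_1 = (4.4 − 1.5)/2 = 1.45 m; q_1 = 0.41 × 0.08 × 1.45 = 0.04756 m³/s
w_2 = (6.7 − 1.5)/2 = 2.6 m; q_2 = 0.76 × 0.23 × 2.6 = 0.4545 m³/s
w_3 = (9.5 − 4.4)/2 = 2.55 m; q_3 = 0.71 × 0.20 × 2.55 = 0.3621 m³/s
w_4 = (11.3 − 6.7)/2 = 2.3 m; q_4 = 0.78 × 0.31 × 2.3 = 0.5561 m³/s
w_5 = (14.7 − 9.5)/2 = 2.6 m; q_5 = 0.98 × 0.34 × 2.6 = 0.8663 m³/s
w_6 = (18.0 − 11.3)/2 = 3.35 m; q_6 = 0.60 × 0.17 × 3.35 = 0.3417 m³/s
w_7 = (18.0 − 14.7)/2 = 1.65 m; q_7 = 0.44 × 0.08 × 1.65 = 0.05808 m³/s
Q = Σ qᵢ = 2.686 m³/s
= 2.686 × 1000 = 2686 L/s

2690 L/s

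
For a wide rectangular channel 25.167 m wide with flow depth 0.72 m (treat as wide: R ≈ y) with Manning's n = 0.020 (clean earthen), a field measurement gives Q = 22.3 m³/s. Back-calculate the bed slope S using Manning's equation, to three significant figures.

A = b·y = 25.167 × 0.72 = 18.12 m²
Wide channel: R ≈ y = 0.72 m
S = (Q·n / (1·A·R^(2/3)))² = (22.3×0.020 / (1×18.12×0.8033))² = 0.0009388

0.000939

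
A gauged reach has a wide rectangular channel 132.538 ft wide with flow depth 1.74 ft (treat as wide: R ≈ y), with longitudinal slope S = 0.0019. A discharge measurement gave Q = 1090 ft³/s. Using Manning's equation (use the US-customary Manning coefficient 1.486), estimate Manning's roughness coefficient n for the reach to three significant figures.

A = b·y = 132.538 × 1.74 = 230.6 ft²
Wide channel: R ≈ y = 1.74 ft
n = (1.486/Q)·A·R^(2/3)·S^(1/2) = (1.486/1090) × 230.6 × 1.447 × 0.04359 = 0.01983

0.0198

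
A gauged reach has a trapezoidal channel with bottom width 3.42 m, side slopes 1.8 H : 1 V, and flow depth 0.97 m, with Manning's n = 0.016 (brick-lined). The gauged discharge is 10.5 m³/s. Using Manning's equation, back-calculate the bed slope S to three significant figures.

0.00190

A = (b + z·y)·y = (3.42 + 1.8×0.97)×0.97 = 5.011 m²
P = b + 2y√(1+z²) = 3.42 + 2×0.97×√(1+1.8²) = 7.415 m
R = A/P = 5.011/7.415 = 0.6758 m
S = (Q·n / (1·A·R^(2/3)))² = (10.5×0.016 / (1×5.011×0.7701))² = 0.001895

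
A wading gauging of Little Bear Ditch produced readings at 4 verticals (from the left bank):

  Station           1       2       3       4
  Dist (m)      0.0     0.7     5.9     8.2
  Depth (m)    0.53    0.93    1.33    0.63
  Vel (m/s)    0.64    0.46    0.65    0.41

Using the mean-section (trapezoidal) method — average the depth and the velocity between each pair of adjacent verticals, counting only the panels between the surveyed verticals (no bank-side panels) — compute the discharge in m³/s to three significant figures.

Panel 1-2: Δb = 0.7 m, d̄ = (0.53+0.93)/2 = 0.73, v̄ = (0.64+0.46)/2 = 0.55 → q = 0.7×0.73×0.55 = 0.2811 m³/s
Panel 2-3: Δb = 5.2 m, d̄ = (0.93+1.33)/2 = 1.13, v̄ = (0.46+0.65)/2 = 0.555 → q = 5.2×1.13×0.555 = 3.261 m³/s
Panel 3-4: Δb = 2.3 m, d̄ = (1.33+0.63)/2 = 0.98, v̄ = (0.65+0.41)/2 = 0.53 → q = 2.3×0.98×0.53 = 1.195 m³/s
Q = Σ q = 4.737 m³/s

4.74 m³/s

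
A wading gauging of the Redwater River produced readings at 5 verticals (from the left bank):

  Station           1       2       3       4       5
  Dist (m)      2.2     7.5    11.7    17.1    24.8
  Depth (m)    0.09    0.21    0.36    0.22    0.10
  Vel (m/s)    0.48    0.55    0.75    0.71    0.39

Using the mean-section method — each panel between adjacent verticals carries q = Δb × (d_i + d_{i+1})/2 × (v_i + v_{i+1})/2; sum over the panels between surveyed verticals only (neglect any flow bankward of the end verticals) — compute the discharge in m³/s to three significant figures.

3.01 m³/s

Panel 1-2: Δb = 5.3 m, d̄ = (0.09+0.21)/2 = 0.15, v̄ = (0.48+0.55)/2 = 0.515 → q = 5.3×0.15×0.515 = 0.4094 m³/s
Panel 2-3: Δb = 4.2 m, d̄ = (0.21+0.36)/2 = 0.285, v̄ = (0.55+0.75)/2 = 0.65 → q = 4.2×0.285×0.65 = 0.7781 m³/s
Panel 3-4: Δb = 5.4 m, d̄ = (0.36+0.22)/2 = 0.29, v̄ = (0.75+0.71)/2 = 0.73 → q = 5.4×0.29×0.73 = 1.143 m³/s
Panel 4-5: Δb = 7.7 m, d̄ = (0.22+0.10)/2 = 0.16, v̄ = (0.71+0.39)/2 = 0.55 → q = 7.7×0.16×0.55 = 0.6776 m³/s
Q = Σ q = 3.008 m³/s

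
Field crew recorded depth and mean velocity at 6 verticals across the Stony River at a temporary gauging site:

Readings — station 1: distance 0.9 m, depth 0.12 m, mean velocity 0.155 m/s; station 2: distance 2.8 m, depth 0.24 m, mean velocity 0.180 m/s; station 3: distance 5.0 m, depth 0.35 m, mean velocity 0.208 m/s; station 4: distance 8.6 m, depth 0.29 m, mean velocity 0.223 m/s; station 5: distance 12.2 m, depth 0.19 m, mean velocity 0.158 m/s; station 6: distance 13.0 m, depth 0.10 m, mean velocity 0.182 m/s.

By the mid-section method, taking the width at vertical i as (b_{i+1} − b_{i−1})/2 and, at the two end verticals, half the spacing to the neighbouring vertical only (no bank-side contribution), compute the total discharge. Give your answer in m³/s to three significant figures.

w_1 = (2.8 − 0.9)/2 = 0.95 m; q_1 = 0.155 × 0.12 × 0.95 = 0.01767 m³/s
w_2 = (5.0 − 0.9)/2 = 2.05 m; q_2 = 0.180 × 0.24 × 2.05 = 0.08856 m³/s
w_3 = (8.6 − 2.8)/2 = 2.9 m; q_3 = 0.208 × 0.35 × 2.9 = 0.2111 m³/s
w_4 = (12.2 − 5.0)/2 = 3.6 m; q_4 = 0.223 × 0.29 × 3.6 = 0.2328 m³/s
w_5 = (13.0 − 8.6)/2 = 2.2 m; q_5 = 0.158 × 0.19 × 2.2 = 0.06604 m³/s
w_6 = (13.0 − 12.2)/2 = 0.4 m; q_6 = 0.182 × 0.10 × 0.4 = 0.007280 m³/s
Q = Σ qᵢ = 0.6235 m³/s

0.623 m³/s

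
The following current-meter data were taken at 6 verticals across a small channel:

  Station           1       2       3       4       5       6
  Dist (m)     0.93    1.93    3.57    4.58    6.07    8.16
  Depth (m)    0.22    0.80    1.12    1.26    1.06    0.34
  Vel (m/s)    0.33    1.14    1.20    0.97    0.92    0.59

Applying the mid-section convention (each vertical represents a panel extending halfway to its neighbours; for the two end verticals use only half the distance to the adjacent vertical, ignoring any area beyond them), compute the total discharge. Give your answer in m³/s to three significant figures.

6.50 m³/s

w_1 = (1.93 − 0.93)/2 = 0.5 m; q_1 = 0.33 × 0.22 × 0.5 = 0.03630 m³/s
w_2 = (3.57 − 0.93)/2 = 1.32 m; q_2 = 1.14 × 0.80 × 1.32 = 1.204 m³/s
w_3 = (4.58 − 1.93)/2 = 1.325 m; q_3 = 1.20 × 1.12 × 1.325 = 1.781 m³/s
w_4 = (6.07 − 3.57)/2 = 1.25 m; q_4 = 0.97 × 1.26 × 1.25 = 1.528 m³/s
w_5 = (8.16 − 4.58)/2 = 1.79 m; q_5 = 0.92 × 1.06 × 1.79 = 1.746 m³/s
w_6 = (8.16 − 6.07)/2 = 1.045 m; q_6 = 0.59 × 0.34 × 1.045 = 0.2096 m³/s
Q = Σ qᵢ = 6.504 m³/s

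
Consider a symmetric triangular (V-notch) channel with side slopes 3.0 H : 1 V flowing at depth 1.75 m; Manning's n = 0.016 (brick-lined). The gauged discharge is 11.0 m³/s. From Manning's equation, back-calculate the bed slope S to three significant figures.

A = z·y² = 3.0×1.75² = 9.188 m²
P = 2y√(1+z²) = 2×1.75×√(1+3.0²) = 11.07 m
R = A/P = 9.188/11.07 = 0.8301 m
S = (Q·n / (1·A·R^(2/3)))² = (11.0×0.016 / (1×9.188×0.8833))² = 0.0004704

0.000470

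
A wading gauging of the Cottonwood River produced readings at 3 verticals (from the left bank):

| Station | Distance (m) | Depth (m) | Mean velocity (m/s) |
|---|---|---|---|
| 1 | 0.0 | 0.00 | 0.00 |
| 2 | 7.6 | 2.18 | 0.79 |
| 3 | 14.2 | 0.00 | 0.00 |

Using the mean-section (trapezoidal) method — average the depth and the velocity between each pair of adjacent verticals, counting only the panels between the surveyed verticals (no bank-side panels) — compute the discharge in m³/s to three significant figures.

6.11 m³/s

Panel 1-2: Δb = 7.6 m, d̄ = (0.00+2.18)/2 = 1.09, v̄ = (0.00+0.79)/2 = 0.395 → q = 7.6×1.09×0.395 = 3.272 m³/s
Panel 2-3: Δb = 6.6 m, d̄ = (2.18+0.00)/2 = 1.09, v̄ = (0.79+0.00)/2 = 0.395 → q = 6.6×1.09×0.395 = 2.842 m³/s
Q = Σ q = 6.114 m³/s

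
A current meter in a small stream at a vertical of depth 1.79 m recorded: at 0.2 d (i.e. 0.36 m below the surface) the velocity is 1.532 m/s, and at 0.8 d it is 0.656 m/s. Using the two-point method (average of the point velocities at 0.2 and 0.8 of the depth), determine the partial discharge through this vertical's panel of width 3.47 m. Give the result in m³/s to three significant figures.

6.80 m³/s

v̄ = (1.532 + 0.656) / 2 = 1.094 m/s
q = v̄ × d × w = 1.094 × 1.79 × 3.47 = 6.795 m³/s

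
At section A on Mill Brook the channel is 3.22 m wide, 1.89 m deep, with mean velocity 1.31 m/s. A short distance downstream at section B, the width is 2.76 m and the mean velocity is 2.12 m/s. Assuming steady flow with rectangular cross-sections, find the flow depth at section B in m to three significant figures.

1.36 m

Q = A₁V₁ = (3.22×1.89) × 1.31 = 7.972 m³/s
d₂ = Q/(b₂ V₂) = 7.972/(2.76×2.12) = 1.363 m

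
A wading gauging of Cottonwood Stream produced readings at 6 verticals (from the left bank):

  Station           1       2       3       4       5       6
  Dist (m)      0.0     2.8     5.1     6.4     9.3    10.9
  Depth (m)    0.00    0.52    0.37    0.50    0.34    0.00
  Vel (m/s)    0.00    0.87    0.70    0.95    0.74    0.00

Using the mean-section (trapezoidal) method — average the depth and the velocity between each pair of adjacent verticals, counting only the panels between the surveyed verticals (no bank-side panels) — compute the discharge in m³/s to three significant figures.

Panel 1-2: Δb = 2.8 m, d̄ = (0.00+0.52)/2 = 0.26, v̄ = (0.00+0.87)/2 = 0.435 → q = 2.8×0.26×0.435 = 0.3167 m³/s
Panel 2-3: Δb = 2.3 m, d̄ = (0.52+0.37)/2 = 0.445, v̄ = (0.87+0.70)/2 = 0.785 → q = 2.3×0.445×0.785 = 0.8034 m³/s
Panel 3-4: Δb = 1.3 m, d̄ = (0.37+0.50)/2 = 0.435, v̄ = (0.70+0.95)/2 = 0.825 → q = 1.3×0.435×0.825 = 0.4665 m³/s
Panel 4-5: Δb = 2.9 m, d̄ = (0.50+0.34)/2 = 0.42, v̄ = (0.95+0.74)/2 = 0.845 → q = 2.9×0.42×0.845 = 1.029 m³/s
Panel 5-6: Δb = 1.6 m, d̄ = (0.34+0.00)/2 = 0.17, v̄ = (0.74+0.00)/2 = 0.37 → q = 1.6×0.17×0.37 = 0.1006 m³/s
Q = Σ q = 2.717 m³/s

2.72 m³/s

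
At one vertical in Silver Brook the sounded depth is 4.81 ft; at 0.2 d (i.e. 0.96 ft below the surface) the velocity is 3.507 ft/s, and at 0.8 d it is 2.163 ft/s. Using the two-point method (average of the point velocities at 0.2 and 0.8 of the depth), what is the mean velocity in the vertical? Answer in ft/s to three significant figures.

v̄ = (3.507 + 2.163) / 2 = 2.835 ft/s

2.84 ft/s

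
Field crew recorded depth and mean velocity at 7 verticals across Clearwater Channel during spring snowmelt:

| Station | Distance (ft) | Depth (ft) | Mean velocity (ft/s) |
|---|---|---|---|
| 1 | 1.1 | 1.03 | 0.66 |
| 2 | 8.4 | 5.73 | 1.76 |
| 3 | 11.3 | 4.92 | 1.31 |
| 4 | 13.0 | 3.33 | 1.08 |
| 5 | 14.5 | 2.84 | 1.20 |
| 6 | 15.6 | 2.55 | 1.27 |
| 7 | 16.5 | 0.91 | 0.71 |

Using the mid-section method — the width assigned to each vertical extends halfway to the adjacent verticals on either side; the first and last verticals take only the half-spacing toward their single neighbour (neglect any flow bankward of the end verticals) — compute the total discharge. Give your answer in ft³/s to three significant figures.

w_1 = (8.4 − 1.1)/2 = 3.65 ft; q_1 = 0.66 × 1.03 × 3.65 = 2.481 ft³/s
w_2 = (11.3 − 1.1)/2 = 5.1 ft; q_2 = 1.76 × 5.73 × 5.1 = 51.43 ft³/s
w_3 = (13.0 − 8.4)/2 = 2.3 ft; q_3 = 1.31 × 4.92 × 2.3 = 14.82 ft³/s
w_4 = (14.5 − 11.3)/2 = 1.6 ft; q_4 = 1.08 × 3.33 × 1.6 = 5.754 ft³/s
w_5 = (15.6 − 13.0)/2 = 1.3 ft; q_5 = 1.20 × 2.84 × 1.3 = 4.430 ft³/s
w_6 = (16.5 − 14.5)/2 = 1 ft; q_6 = 1.27 × 2.55 × 1 = 3.239 ft³/s
w_7 = (16.5 − 15.6)/2 = 0.45 ft; q_7 = 0.71 × 0.91 × 0.45 = 0.2907 ft³/s
Q = Σ qᵢ = 82.45 ft³/s

82.5 ft³/s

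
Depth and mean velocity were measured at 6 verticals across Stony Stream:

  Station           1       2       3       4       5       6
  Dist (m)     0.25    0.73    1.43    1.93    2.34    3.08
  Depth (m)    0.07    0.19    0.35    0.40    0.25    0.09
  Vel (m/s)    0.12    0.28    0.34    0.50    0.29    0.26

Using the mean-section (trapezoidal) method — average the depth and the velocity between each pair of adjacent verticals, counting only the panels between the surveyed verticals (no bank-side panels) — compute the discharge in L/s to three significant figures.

Panel 1-2: Δb = 0.48 m, d̄ = (0.07+0.19)/2 = 0.13, v̄ = (0.12+0.28)/2 = 0.2 → q = 0.48×0.13×0.2 = 0.01248 m³/s
Panel 2-3: Δb = 0.7 m, d̄ = (0.19+0.35)/2 = 0.27, v̄ = (0.28+0.34)/2 = 0.31 → q = 0.7×0.27×0.31 = 0.05859 m³/s
Panel 3-4: Δb = 0.5 m, d̄ = (0.35+0.40)/2 = 0.375, v̄ = (0.34+0.50)/2 = 0.42 → q = 0.5×0.375×0.42 = 0.07875 m³/s
Panel 4-5: Δb = 0.41 m, d̄ = (0.40+0.25)/2 = 0.325, v̄ = (0.50+0.29)/2 = 0.395 → q = 0.41×0.325×0.395 = 0.05263 m³/s
Panel 5-6: Δb = 0.74 m, d̄ = (0.25+0.09)/2 = 0.17, v̄ = (0.29+0.26)/2 = 0.275 → q = 0.74×0.17×0.275 = 0.03460 m³/s
Q = Σ q = 0.2370 m³/s
= 0.2370 × 1000 = 237.0 L/s

237 L/s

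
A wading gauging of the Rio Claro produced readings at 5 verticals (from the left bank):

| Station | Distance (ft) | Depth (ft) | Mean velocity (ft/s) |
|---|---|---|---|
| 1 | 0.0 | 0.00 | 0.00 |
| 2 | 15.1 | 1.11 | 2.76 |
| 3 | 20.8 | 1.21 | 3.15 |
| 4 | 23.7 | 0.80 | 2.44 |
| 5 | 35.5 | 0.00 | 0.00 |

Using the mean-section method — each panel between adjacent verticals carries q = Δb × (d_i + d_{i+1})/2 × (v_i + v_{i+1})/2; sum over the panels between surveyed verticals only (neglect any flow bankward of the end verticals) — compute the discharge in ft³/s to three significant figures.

Panel 1-2: Δb = 15.1 ft, d̄ = (0.00+1.11)/2 = 0.555, v̄ = (0.00+2.76)/2 = 1.38 → q = 15.1×0.555×1.38 = 11.57 ft³/s
Panel 2-3: Δb = 5.7 ft, d̄ = (1.11+1.21)/2 = 1.16, v̄ = (2.76+3.15)/2 = 2.955 → q = 5.7×1.16×2.955 = 19.54 ft³/s
Panel 3-4: Δb = 2.9 ft, d̄ = (1.21+0.80)/2 = 1.005, v̄ = (3.15+2.44)/2 = 2.795 → q = 2.9×1.005×2.795 = 8.146 ft³/s
Panel 4-5: Δb = 11.8 ft, d̄ = (0.80+0.00)/2 = 0.4, v̄ = (2.44+0.00)/2 = 1.22 → q = 11.8×0.4×1.22 = 5.758 ft³/s
Q = Σ q = 45.01 ft³/s

45.0 ft³/s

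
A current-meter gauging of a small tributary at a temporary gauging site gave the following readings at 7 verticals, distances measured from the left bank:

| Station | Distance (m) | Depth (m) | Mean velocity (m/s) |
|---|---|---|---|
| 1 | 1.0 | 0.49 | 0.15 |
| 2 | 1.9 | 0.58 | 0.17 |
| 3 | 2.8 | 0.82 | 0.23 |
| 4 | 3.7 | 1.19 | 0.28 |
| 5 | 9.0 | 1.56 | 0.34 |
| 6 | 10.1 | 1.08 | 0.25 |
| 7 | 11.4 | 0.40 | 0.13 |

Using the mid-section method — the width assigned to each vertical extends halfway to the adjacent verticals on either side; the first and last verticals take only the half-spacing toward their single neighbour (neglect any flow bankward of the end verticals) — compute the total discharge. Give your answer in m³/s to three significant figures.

w_1 = (1.9 − 1.0)/2 = 0.45 m; q_1 = 0.15 × 0.49 × 0.45 = 0.03308 m³/s
w_2 = (2.8 − 1.0)/2 = 0.9 m; q_2 = 0.17 × 0.58 × 0.9 = 0.08874 m³/s
w_3 = (3.7 − 1.9)/2 = 0.9 m; q_3 = 0.23 × 0.82 × 0.9 = 0.1697 m³/s
w_4 = (9.0 − 2.8)/2 = 3.1 m; q_4 = 0.28 × 1.19 × 3.1 = 1.033 m³/s
w_5 = (10.1 − 3.7)/2 = 3.2 m; q_5 = 0.34 × 1.56 × 3.2 = 1.697 m³/s
w_6 = (11.4 − 9.0)/2 = 1.2 m; q_6 = 0.25 × 1.08 × 1.2 = 0.3240 m³/s
w_7 = (11.4 − 10.1)/2 = 0.65 m; q_7 = 0.13 × 0.40 × 0.65 = 0.03380 m³/s
Q = Σ qᵢ = 3.380 m³/s

3.38 m³/s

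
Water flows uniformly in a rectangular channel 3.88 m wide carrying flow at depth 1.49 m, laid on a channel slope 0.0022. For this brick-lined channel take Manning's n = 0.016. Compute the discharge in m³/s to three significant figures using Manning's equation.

15.1 m³/s

A = b·y = 3.88 × 1.49 = 5.781 m²
P = b + 2y = 3.88 + 2×1.49 = 6.860 m
R = A/P = 5.781/6.860 = 0.8427 m
Q = (1/n)·A·R^(2/3)·S^(1/2) = (1/0.016) × 5.781 × 0.8427^(2/3) × 0.0022^(1/2) = 15.12 m³/s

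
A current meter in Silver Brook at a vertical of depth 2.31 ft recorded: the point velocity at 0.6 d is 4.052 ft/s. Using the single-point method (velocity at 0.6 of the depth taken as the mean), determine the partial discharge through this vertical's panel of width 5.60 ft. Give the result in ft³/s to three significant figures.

v̄ = v₀.₆ = 4.052 ft/s
q = v̄ × d × w = 4.052 × 2.31 × 5.60 = 52.42 ft³/s

52.4 ft³/s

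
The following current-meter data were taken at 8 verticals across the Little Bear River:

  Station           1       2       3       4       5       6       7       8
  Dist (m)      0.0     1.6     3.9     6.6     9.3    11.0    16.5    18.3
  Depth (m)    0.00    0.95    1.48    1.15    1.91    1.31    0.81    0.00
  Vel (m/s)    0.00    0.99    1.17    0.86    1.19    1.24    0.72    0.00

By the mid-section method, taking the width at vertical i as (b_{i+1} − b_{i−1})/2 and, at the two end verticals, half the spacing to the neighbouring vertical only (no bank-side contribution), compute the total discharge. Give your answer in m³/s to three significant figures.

21.8 m³/s

w_2 = (3.9 − 0.0)/2 = 1.95 m; q_2 = 0.99 × 0.95 × 1.95 = 1.834 m³/s
w_3 = (6.6 − 1.6)/2 = 2.5 m; q_3 = 1.17 × 1.48 × 2.5 = 4.329 m³/s
w_4 = (9.3 − 3.9)/2 = 2.7 m; q_4 = 0.86 × 1.15 × 2.7 = 2.670 m³/s
w_5 = (11.0 − 6.6)/2 = 2.2 m; q_5 = 1.19 × 1.91 × 2.2 = 5.000 m³/s
w_6 = (16.5 − 9.3)/2 = 3.6 m; q_6 = 1.24 × 1.31 × 3.6 = 5.848 m³/s
w_7 = (18.3 − 11.0)/2 = 3.65 m; q_7 = 0.72 × 0.81 × 3.65 = 2.129 m³/s
Stations 1, 8 contribute zero (depth or velocity is 0).
Q = Σ qᵢ = 21.81 m³/s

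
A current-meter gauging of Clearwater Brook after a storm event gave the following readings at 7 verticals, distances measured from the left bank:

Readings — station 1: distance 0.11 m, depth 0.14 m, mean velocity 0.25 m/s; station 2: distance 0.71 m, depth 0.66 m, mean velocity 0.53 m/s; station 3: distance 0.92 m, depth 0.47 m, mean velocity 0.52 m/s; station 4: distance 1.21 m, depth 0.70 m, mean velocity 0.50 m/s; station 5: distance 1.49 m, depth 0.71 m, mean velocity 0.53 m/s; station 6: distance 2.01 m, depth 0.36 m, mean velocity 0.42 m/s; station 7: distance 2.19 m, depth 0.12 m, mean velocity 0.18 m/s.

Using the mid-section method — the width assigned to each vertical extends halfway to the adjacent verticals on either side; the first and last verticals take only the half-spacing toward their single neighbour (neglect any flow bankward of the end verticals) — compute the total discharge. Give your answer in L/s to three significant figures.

518 L/s

w_1 = (0.71 − 0.11)/2 = 0.3 m; q_1 = 0.25 × 0.14 × 0.3 = 0.01050 m³/s
w_2 = (0.92 − 0.11)/2 = 0.405 m; q_2 = 0.53 × 0.66 × 0.405 = 0.1417 m³/s
w_3 = (1.21 − 0.71)/2 = 0.25 m; q_3 = 0.52 × 0.47 × 0.25 = 0.06110 m³/s
w_4 = (1.49 − 0.92)/2 = 0.285 m; q_4 = 0.50 × 0.70 × 0.285 = 0.09975 m³/s
w_5 = (2.01 − 1.21)/2 = 0.4 m; q_5 = 0.53 × 0.71 × 0.4 = 0.1505 m³/s
w_6 = (2.19 − 1.49)/2 = 0.35 m; q_6 = 0.42 × 0.36 × 0.35 = 0.05292 m³/s
w_7 = (2.19 − 2.01)/2 = 0.09 m; q_7 = 0.18 × 0.12 × 0.09 = 0.001944 m³/s
Q = Σ qᵢ = 0.5184 m³/s
= 0.5184 × 1000 = 518.4 L/s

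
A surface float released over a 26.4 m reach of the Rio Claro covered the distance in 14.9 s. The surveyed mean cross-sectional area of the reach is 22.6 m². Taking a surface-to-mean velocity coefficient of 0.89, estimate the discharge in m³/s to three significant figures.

v_surface = L / t̄ = 26.4 / 14.9 = 1.772 m/s
v_mean = 0.89 × 1.772 = 1.577 m/s
Q = A × v_mean = 22.6 × 1.577 = 35.64 m³/s

35.6 m³/s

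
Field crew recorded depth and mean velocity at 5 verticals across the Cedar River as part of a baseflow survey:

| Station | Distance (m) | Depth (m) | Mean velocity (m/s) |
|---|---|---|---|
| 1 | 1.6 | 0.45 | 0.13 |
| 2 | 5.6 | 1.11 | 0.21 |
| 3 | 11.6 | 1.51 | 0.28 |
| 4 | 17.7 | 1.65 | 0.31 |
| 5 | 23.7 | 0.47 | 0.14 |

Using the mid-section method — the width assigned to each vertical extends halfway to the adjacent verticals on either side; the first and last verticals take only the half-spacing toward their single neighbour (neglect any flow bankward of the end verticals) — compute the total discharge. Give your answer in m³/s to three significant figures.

7.13 m³/s

w_1 = (5.6 − 1.6)/2 = 2 m; q_1 = 0.13 × 0.45 × 2 = 0.1170 m³/s
w_2 = (11.6 − 1.6)/2 = 5 m; q_2 = 0.21 × 1.11 × 5 = 1.166 m³/s
w_3 = (17.7 − 5.6)/2 = 6.05 m; q_3 = 0.28 × 1.51 × 6.05 = 2.558 m³/s
w_4 = (23.7 − 11.6)/2 = 6.05 m; q_4 = 0.31 × 1.65 × 6.05 = 3.095 m³/s
w_5 = (23.7 − 17.7)/2 = 3 m; q_5 = 0.14 × 0.47 × 3 = 0.1974 m³/s
Q = Σ qᵢ = 7.132 m³/s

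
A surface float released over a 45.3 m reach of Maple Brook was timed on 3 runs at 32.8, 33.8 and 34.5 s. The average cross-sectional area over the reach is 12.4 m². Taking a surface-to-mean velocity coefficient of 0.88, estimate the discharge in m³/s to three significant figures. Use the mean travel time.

14.7 m³/s

t̄ = (32.8 + 33.8 + 34.5) / 3 = 33.7 s
v_surface = L / t̄ = 45.3 / 33.7 = 1.344 m/s
v_mean = 0.88 × 1.344 = 1.183 m/s
Q = A × v_mean = 12.4 × 1.183 = 14.67 m³/s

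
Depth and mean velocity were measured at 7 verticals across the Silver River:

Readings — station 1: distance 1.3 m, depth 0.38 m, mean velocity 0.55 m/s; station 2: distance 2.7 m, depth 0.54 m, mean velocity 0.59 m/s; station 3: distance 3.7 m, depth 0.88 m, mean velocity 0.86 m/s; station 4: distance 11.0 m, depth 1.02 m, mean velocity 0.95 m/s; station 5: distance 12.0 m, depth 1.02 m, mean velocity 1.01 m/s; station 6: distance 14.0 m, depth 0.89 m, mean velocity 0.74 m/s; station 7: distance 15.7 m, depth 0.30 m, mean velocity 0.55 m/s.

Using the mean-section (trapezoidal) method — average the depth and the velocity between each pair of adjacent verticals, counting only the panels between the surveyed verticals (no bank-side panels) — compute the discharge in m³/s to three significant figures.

10.5 m³/s

Panel 1-2: Δb = 1.4 m, d̄ = (0.38+0.54)/2 = 0.46, v̄ = (0.55+0.59)/2 = 0.57 → q = 1.4×0.46×0.57 = 0.3671 m³/s
Panel 2-3: Δb = 1 m, d̄ = (0.54+0.88)/2 = 0.71, v̄ = (0.59+0.86)/2 = 0.725 → q = 1×0.71×0.725 = 0.5148 m³/s
Panel 3-4: Δb = 7.3 m, d̄ = (0.88+1.02)/2 = 0.95, v̄ = (0.86+0.95)/2 = 0.905 → q = 7.3×0.95×0.905 = 6.276 m³/s
Panel 4-5: Δb = 1 m, d̄ = (1.02+1.02)/2 = 1.02, v̄ = (0.95+1.01)/2 = 0.98 → q = 1×1.02×0.98 = 0.9996 m³/s
Panel 5-6: Δb = 2 m, d̄ = (1.02+0.89)/2 = 0.955, v̄ = (1.01+0.74)/2 = 0.875 → q = 2×0.955×0.875 = 1.671 m³/s
Panel 6-7: Δb = 1.7 m, d̄ = (0.89+0.30)/2 = 0.595, v̄ = (0.74+0.55)/2 = 0.645 → q = 1.7×0.595×0.645 = 0.6524 m³/s
Q = Σ q = 10.48 m³/s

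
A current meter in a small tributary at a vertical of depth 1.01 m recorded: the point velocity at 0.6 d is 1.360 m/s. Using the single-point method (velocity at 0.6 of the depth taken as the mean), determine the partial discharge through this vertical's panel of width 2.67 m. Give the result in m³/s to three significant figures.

3.67 m³/s

v̄ = v₀.₆ = 1.360 m/s
q = v̄ × d × w = 1.360 × 1.01 × 2.67 = 3.668 m³/s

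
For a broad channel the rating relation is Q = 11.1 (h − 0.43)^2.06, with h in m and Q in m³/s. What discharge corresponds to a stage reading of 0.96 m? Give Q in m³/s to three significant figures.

Q = 11.1 × (0.96 − 0.43)^2.06 = 11.1 × 0.53^2.06 = 3.001 m³/s

3.00 m³/s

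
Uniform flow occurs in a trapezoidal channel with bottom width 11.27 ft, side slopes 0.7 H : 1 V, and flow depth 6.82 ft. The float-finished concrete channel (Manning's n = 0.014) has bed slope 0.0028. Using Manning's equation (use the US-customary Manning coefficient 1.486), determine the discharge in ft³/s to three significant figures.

A = (b + z·y)·y = (11.27 + 0.7×6.82)×6.82 = 109.4 ft²
P = b + 2y√(1+z²) = 11.27 + 2×6.82×√(1+0.7²) = 27.92 ft
R = A/P = 109.4/27.92 = 3.919 ft
Q = (1.486/n)·A·R^(2/3)·S^(1/2) = (1.486/0.014) × 109.4 × 3.919^(2/3) × 0.0028^(1/2) = 1528 ft³/s

1530 ft³/s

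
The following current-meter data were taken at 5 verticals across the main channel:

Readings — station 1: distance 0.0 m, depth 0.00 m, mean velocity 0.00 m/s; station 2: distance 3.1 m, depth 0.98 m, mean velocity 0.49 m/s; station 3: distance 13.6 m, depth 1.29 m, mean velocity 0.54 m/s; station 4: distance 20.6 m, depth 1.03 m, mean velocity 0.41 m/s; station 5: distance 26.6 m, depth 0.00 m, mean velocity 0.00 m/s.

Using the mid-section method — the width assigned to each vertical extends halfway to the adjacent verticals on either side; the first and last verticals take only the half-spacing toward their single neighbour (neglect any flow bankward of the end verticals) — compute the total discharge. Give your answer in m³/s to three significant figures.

12.1 m³/s

w_2 = (13.6 − 0.0)/2 = 6.8 m; q_2 = 0.49 × 0.98 × 6.8 = 3.265 m³/s
w_3 = (20.6 − 3.1)/2 = 8.75 m; q_3 = 0.54 × 1.29 × 8.75 = 6.095 m³/s
w_4 = (26.6 − 13.6)/2 = 6.5 m; q_4 = 0.41 × 1.03 × 6.5 = 2.745 m³/s
Stations 1, 5 contribute zero (depth or velocity is 0).
Q = Σ qᵢ = 12.11 m³/s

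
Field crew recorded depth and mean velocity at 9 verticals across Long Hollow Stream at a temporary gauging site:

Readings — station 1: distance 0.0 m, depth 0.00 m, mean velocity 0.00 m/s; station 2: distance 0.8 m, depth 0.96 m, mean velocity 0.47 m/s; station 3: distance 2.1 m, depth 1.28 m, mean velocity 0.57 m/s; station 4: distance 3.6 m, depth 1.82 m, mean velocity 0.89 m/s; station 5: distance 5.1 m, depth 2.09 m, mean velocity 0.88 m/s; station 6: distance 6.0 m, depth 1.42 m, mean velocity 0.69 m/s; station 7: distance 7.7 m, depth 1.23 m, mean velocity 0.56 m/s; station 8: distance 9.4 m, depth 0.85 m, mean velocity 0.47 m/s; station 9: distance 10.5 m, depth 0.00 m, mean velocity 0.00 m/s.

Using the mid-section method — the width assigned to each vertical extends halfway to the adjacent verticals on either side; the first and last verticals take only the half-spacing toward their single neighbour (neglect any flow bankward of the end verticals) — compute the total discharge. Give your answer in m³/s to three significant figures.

w_2 = (2.1 − 0.0)/2 = 1.05 m; q_2 = 0.47 × 0.96 × 1.05 = 0.4738 m³/s
w_3 = (3.6 − 0.8)/2 = 1.4 m; q_3 = 0.57 × 1.28 × 1.4 = 1.021 m³/s
w_4 = (5.1 − 2.1)/2 = 1.5 m; q_4 = 0.89 × 1.82 × 1.5 = 2.430 m³/s
w_5 = (6.0 − 3.6)/2 = 1.2 m; q_5 = 0.88 × 2.09 × 1.2 = 2.207 m³/s
w_6 = (7.7 − 5.1)/2 = 1.3 m; q_6 = 0.69 × 1.42 × 1.3 = 1.274 m³/s
w_7 = (9.4 − 6.0)/2 = 1.7 m; q_7 = 0.56 × 1.23 × 1.7 = 1.171 m³/s
w_8 = (10.5 − 7.7)/2 = 1.4 m; q_8 = 0.47 × 0.85 × 1.4 = 0.5593 m³/s
Stations 1, 9 contribute zero (depth or velocity is 0).
Q = Σ qᵢ = 9.136 m³/s

9.14 m³/s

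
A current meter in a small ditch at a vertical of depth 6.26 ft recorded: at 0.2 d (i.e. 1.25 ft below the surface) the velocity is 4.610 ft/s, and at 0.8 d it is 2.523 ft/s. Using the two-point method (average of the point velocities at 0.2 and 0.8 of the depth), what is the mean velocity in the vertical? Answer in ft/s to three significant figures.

3.57 ft/s

v̄ = (4.610 + 2.523) / 2 = 3.567 ft/s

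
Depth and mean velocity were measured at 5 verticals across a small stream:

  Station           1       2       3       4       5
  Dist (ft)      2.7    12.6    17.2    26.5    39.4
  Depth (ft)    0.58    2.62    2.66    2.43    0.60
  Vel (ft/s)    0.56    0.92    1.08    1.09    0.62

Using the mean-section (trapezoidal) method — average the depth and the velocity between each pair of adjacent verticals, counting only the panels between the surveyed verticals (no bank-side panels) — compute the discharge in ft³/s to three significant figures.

Panel 1-2: Δb = 9.9 ft, d̄ = (0.58+2.62)/2 = 1.6, v̄ = (0.56+0.92)/2 = 0.74 → q = 9.9×1.6×0.74 = 11.72 ft³/s
Panel 2-3: Δb = 4.6 ft, d̄ = (2.62+2.66)/2 = 2.64, v̄ = (0.92+1.08)/2 = 1 → q = 4.6×2.64×1 = 12.14 ft³/s
Panel 3-4: Δb = 9.3 ft, d̄ = (2.66+2.43)/2 = 2.545, v̄ = (1.08+1.09)/2 = 1.085 → q = 9.3×2.545×1.085 = 25.68 ft³/s
Panel 4-5: Δb = 12.9 ft, d̄ = (2.43+0.60)/2 = 1.515, v̄ = (1.09+0.62)/2 = 0.855 → q = 12.9×1.515×0.855 = 16.71 ft³/s
Q = Σ q = 66.26 ft³/s

66.3 ft³/s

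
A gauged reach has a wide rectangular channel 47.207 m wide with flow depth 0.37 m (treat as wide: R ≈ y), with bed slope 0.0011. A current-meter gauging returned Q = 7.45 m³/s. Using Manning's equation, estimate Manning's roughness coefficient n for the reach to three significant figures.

A = b·y = 47.207 × 0.37 = 17.47 m²
Wide channel: R ≈ y = 0.37 m
n = (1/Q)·A·R^(2/3)·S^(1/2) = (1/7.45) × 17.47 × 0.5154 × 0.03317 = 0.04008

0.0401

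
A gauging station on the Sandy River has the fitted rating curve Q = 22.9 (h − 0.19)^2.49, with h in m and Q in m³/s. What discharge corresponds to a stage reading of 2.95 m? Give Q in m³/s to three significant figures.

Q = 22.9 × (2.95 − 0.19)^2.49 = 22.9 × 2.76^2.49 = 286.9 m³/s

287 m³/s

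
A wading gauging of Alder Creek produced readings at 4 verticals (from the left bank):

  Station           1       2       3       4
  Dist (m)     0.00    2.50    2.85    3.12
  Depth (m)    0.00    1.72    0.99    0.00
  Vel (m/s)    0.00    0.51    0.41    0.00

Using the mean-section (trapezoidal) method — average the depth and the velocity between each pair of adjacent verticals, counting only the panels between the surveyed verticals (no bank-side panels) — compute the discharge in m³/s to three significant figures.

0.794 m³/s

Panel 1-2: Δb = 2.5 m, d̄ = (0.00+1.72)/2 = 0.86, v̄ = (0.00+0.51)/2 = 0.255 → q = 2.5×0.86×0.255 = 0.5483 m³/s
Panel 2-3: Δb = 0.35 m, d̄ = (1.72+0.99)/2 = 1.355, v̄ = (0.51+0.41)/2 = 0.46 → q = 0.35×1.355×0.46 = 0.2182 m³/s
Panel 3-4: Δb = 0.27 m, d̄ = (0.99+0.00)/2 = 0.495, v̄ = (0.41+0.00)/2 = 0.205 → q = 0.27×0.495×0.205 = 0.02740 m³/s
Q = Σ q = 0.7938 m³/s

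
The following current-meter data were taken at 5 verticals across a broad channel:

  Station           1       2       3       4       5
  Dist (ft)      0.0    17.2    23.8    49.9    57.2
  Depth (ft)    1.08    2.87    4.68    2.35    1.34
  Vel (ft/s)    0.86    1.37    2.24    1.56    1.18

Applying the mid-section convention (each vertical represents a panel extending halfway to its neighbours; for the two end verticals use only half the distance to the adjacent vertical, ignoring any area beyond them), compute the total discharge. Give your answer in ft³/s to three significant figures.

293 ft³/s

w_1 = (17.2 − 0.0)/2 = 8.6 ft; q_1 = 0.86 × 1.08 × 8.6 = 7.988 ft³/s
w_2 = (23.8 − 0.0)/2 = 11.9 ft; q_2 = 1.37 × 2.87 × 11.9 = 46.79 ft³/s
w_3 = (49.9 − 17.2)/2 = 16.35 ft; q_3 = 2.24 × 4.68 × 16.35 = 171.4 ft³/s
w_4 = (57.2 − 23.8)/2 = 16.7 ft; q_4 = 1.56 × 2.35 × 16.7 = 61.22 ft³/s
w_5 = (57.2 − 49.9)/2 = 3.65 ft; q_5 = 1.18 × 1.34 × 3.65 = 5.771 ft³/s
Q = Σ qᵢ = 293.2 ft³/s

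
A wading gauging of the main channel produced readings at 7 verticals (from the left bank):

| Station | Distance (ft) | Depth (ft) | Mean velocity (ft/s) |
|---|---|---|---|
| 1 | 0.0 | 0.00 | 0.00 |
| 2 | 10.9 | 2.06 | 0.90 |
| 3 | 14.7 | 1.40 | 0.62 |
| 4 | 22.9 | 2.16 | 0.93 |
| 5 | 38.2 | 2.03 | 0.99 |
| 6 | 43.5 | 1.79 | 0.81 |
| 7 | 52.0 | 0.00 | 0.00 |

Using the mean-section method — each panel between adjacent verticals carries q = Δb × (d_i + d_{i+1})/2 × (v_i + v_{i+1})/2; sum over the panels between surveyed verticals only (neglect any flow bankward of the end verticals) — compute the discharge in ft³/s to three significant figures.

64.3 ft³/s

Panel 1-2: Δb = 10.9 ft, d̄ = (0.00+2.06)/2 = 1.03, v̄ = (0.00+0.90)/2 = 0.45 → q = 10.9×1.03×0.45 = 5.052 ft³/s
Panel 2-3: Δb = 3.8 ft, d̄ = (2.06+1.40)/2 = 1.73, v̄ = (0.90+0.62)/2 = 0.76 → q = 3.8×1.73×0.76 = 4.996 ft³/s
Panel 3-4: Δb = 8.2 ft, d̄ = (1.40+2.16)/2 = 1.78, v̄ = (0.62+0.93)/2 = 0.775 → q = 8.2×1.78×0.775 = 11.31 ft³/s
Panel 4-5: Δb = 15.3 ft, d̄ = (2.16+2.03)/2 = 2.095, v̄ = (0.93+0.99)/2 = 0.96 → q = 15.3×2.095×0.96 = 30.77 ft³/s
Panel 5-6: Δb = 5.3 ft, d̄ = (2.03+1.79)/2 = 1.91, v̄ = (0.99+0.81)/2 = 0.9 → q = 5.3×1.91×0.9 = 9.111 ft³/s
Panel 6-7: Δb = 8.5 ft, d̄ = (1.79+0.00)/2 = 0.895, v̄ = (0.81+0.00)/2 = 0.405 → q = 8.5×0.895×0.405 = 3.081 ft³/s
Q = Σ q = 64.32 ft³/s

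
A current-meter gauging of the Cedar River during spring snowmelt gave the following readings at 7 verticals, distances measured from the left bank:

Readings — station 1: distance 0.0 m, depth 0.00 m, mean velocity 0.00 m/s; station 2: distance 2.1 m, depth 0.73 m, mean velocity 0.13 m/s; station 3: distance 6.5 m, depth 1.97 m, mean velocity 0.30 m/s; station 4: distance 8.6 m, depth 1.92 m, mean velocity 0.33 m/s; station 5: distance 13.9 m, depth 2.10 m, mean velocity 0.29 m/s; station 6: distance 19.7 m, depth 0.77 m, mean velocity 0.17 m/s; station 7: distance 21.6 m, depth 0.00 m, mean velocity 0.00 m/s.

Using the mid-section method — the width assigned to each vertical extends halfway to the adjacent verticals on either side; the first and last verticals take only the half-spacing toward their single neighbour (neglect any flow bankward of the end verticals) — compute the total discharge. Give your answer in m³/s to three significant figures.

w_2 = (6.5 − 0.0)/2 = 3.25 m; q_2 = 0.13 × 0.73 × 3.25 = 0.3084 m³/s
w_3 = (8.6 − 2.1)/2 = 3.25 m; q_3 = 0.30 × 1.97 × 3.25 = 1.921 m³/s
w_4 = (13.9 − 6.5)/2 = 3.7 m; q_4 = 0.33 × 1.92 × 3.7 = 2.344 m³/s
w_5 = (19.7 − 8.6)/2 = 5.55 m; q_5 = 0.29 × 2.10 × 5.55 = 3.380 m³/s
w_6 = (21.6 − 13.9)/2 = 3.85 m; q_6 = 0.17 × 0.77 × 3.85 = 0.5040 m³/s
Stations 1, 7 contribute zero (depth or velocity is 0).
Q = Σ qᵢ = 8.457 m³/s

8.46 m³/s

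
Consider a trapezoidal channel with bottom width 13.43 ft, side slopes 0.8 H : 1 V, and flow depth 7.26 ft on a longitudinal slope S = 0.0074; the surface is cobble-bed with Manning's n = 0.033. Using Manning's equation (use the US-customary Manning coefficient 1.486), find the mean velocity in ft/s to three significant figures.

10.3 ft/s

A = (b + z·y)·y = (13.43 + 0.8×7.26)×7.26 = 139.7 ft²
P = b + 2y√(1+z²) = 13.43 + 2×7.26×√(1+0.8²) = 32.02 ft
R = A/P = 139.7/32.02 = 4.361 ft
Q = (1.486/n)·A·R^(2/3)·S^(1/2) = (1.486/0.033) × 139.7 × 4.361^(2/3) × 0.0074^(1/2) = 1444 ft³/s
V = Q/A = 1444/139.7 = 10.34 ft/s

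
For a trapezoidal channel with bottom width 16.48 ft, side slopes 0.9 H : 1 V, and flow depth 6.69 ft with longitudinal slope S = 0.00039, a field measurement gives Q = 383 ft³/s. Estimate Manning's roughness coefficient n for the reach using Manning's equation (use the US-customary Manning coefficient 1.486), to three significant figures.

A = (b + z·y)·y = (16.48 + 0.9×6.69)×6.69 = 150.5 ft²
P = b + 2y√(1+z²) = 16.48 + 2×6.69×√(1+0.9²) = 34.48 ft
R = A/P = 150.5/34.48 = 4.366 ft
n = (1.486/Q)·A·R^(2/3)·S^(1/2) = (1.486/383) × 150.5 × 2.671 × 0.01975 = 0.03081

0.0308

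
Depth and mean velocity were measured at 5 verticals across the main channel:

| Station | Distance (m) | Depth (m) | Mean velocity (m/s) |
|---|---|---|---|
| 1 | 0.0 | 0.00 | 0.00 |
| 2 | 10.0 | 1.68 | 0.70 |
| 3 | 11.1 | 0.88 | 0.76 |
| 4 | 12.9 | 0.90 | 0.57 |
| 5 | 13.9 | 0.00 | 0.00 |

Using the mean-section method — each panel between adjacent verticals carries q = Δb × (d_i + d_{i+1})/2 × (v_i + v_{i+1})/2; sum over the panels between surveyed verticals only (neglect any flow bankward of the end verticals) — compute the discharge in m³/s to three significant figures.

Panel 1-2: Δb = 10 m, d̄ = (0.00+1.68)/2 = 0.84, v̄ = (0.00+0.70)/2 = 0.35 → q = 10×0.84×0.35 = 2.940 m³/s
Panel 2-3: Δb = 1.1 m, d̄ = (1.68+0.88)/2 = 1.28, v̄ = (0.70+0.76)/2 = 0.73 → q = 1.1×1.28×0.73 = 1.028 m³/s
Panel 3-4: Δb = 1.8 m, d̄ = (0.88+0.90)/2 = 0.89, v̄ = (0.76+0.57)/2 = 0.665 → q = 1.8×0.89×0.665 = 1.065 m³/s
Panel 4-5: Δb = 1 m, d̄ = (0.90+0.00)/2 = 0.45, v̄ = (0.57+0.00)/2 = 0.285 → q = 1×0.45×0.285 = 0.1283 m³/s
Q = Σ q = 5.161 m³/s

5.16 m³/s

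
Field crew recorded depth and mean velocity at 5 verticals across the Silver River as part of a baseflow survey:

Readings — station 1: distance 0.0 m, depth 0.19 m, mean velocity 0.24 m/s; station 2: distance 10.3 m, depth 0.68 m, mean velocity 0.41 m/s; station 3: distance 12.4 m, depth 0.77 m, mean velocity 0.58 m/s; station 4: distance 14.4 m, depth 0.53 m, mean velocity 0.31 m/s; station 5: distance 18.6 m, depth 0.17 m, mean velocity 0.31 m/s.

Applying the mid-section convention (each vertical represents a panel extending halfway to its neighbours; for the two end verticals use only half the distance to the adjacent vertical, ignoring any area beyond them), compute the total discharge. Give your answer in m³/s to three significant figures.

w_1 = (10.3 − 0.0)/2 = 5.15 m; q_1 = 0.24 × 0.19 × 5.15 = 0.2348 m³/s
w_2 = (12.4 − 0.0)/2 = 6.2 m; q_2 = 0.41 × 0.68 × 6.2 = 1.729 m³/s
w_3 = (14.4 − 10.3)/2 = 2.05 m; q_3 = 0.58 × 0.77 × 2.05 = 0.9155 m³/s
w_4 = (18.6 − 12.4)/2 = 3.1 m; q_4 = 0.31 × 0.53 × 3.1 = 0.5093 m³/s
w_5 = (18.6 − 14.4)/2 = 2.1 m; q_5 = 0.31 × 0.17 × 2.1 = 0.1107 m³/s
Q = Σ qᵢ = 3.499 m³/s

3.50 m³/s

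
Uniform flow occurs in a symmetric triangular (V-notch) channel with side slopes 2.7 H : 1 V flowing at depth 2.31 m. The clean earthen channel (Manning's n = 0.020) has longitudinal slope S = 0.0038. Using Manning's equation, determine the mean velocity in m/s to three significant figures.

3.25 m/s

A = z·y² = 2.7×2.31² = 14.41 m²
P = 2y√(1+z²) = 2×2.31×√(1+2.7²) = 13.30 m
R = A/P = 14.41/13.30 = 1.083 m
Q = (1/n)·A·R^(2/3)·S^(1/2) = (1/0.020) × 14.41 × 1.083^(2/3) × 0.0038^(1/2) = 46.83 m³/s
V = Q/A = 46.83/14.41 = 3.251 m/s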